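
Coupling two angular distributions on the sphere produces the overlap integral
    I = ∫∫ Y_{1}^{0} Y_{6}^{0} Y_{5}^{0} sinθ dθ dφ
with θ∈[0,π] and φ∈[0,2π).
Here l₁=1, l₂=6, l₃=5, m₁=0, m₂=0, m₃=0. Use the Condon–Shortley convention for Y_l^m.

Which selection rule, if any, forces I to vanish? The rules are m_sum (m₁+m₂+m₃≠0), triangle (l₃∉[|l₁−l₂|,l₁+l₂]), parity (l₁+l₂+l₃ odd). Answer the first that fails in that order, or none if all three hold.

none

Σmᵢ = 0  ✓
l₃∈[|l₁−l₂|,l₁+l₂]=[5,7], have l₃=5  ✓
Σlᵢ = 12 ⇒ even  ✓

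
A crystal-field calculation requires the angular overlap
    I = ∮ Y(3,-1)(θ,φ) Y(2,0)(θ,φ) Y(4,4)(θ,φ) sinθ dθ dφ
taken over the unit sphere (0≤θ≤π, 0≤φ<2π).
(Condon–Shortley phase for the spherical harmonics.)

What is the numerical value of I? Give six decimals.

m-sum = -1 + 0 + 4 = 3 ≠ 0 ⇒ I = 0

0.000000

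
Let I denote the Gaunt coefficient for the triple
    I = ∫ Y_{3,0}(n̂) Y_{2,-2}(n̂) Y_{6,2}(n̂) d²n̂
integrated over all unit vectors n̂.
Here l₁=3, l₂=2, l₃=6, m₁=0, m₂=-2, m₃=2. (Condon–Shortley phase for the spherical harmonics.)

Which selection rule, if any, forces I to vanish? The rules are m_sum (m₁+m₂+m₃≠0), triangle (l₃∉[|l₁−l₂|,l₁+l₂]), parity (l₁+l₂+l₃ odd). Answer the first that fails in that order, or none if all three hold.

triangle

m₁+m₂+m₃ = 0 − 2 + 2 = 0  ✓
triangle: |3−2|=1 ≤ l₃=6 ≤ 3+2=5  ✗
parity: l₁+l₂+l₃ = 11 is odd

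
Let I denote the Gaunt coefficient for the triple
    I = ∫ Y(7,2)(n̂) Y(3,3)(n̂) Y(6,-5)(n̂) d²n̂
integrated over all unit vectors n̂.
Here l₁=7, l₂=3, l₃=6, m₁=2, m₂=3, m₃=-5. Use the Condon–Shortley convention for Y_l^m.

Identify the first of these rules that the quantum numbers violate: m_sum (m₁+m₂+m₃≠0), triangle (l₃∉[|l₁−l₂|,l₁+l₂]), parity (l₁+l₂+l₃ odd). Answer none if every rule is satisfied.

none

m₁+m₂+m₃ = 2 + 3 − 5 = 0  ✓
triangle: |7−3|=4 ≤ l₃=6 ≤ 7+3=10  ✓
parity: l₁+l₂+l₃ = 16 is even  ✓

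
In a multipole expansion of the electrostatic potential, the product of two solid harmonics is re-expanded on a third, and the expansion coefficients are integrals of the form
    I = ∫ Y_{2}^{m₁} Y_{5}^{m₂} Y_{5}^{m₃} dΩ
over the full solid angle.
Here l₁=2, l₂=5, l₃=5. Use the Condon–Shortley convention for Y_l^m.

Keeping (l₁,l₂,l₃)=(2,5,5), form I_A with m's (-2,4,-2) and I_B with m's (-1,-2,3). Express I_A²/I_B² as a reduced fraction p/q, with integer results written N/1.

Shared (l₁,l₂,l₃)=(2,5,5): N and (l;000)² cancel in I_A²/I_B².
A: Δ = 2!·2!·8!/13! = 1/38610; Racah Σ t=2..2: t=2:+1/20160 = 1/20160; ⇒ 3j(2 5 5; -2 4 -2)² = 12/715, sgn -1
B: Δ = 2!·2!·8!/13! = 1/38610; Racah Σ t=1..2: t=1:−1/2880 t=2:+1/10080 = -1/4032; ⇒ 3j(2 5 5; -1 -2 3)² = 10/429, sgn -1
I_A²/I_B² = (12/715)/(10/429) = 18/25

18/25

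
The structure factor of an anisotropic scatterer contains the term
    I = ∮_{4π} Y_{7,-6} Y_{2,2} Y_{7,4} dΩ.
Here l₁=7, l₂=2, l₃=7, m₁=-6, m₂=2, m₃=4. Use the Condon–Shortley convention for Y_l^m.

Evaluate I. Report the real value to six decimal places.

Checks pass: Σm=0; 16 even; l₃=7∈[5,9].
(2·7+1)(2·2+1)(2·7+1) = 1125
Δ: 2! 12! 2! / 17! → 1/185640
sum: t=0:+1/2419200 t=1:−1/518400 t=2:+1/2419200 = -1/907200
3j²(7 2 7; 0 0 0) = Δ·Π!·Σ² = 56/3315  (sign +1)
sum: t=2:+1/159667200 = 1/159667200
3j²(7 2 7; -6 2 4) = Δ·Π!·Σ² = 9/1190  (sign -1)
combine: 4πI² = 1125·56/3315·9/1190 = 540/3757
take √, sign -1: I = -0.10694768

-0.106948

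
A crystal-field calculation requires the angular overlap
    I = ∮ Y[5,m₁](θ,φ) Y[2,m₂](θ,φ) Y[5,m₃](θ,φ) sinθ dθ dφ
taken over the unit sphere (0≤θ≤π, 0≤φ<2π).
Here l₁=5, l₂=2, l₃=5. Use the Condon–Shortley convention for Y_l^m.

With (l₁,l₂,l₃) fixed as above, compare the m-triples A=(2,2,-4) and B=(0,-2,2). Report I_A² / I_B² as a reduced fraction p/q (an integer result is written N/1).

18/35

Shared (l₁,l₂,l₃)=(5,2,5): N and (l;000)² cancel in I_A²/I_B².
A: Δ = 2!·8!·2!/13! = 1/38610; Racah Σ t=2..2: t=2:+1/20160 = 1/20160; ⇒ 3j(5 2 5; 2 2 -4)² = 12/715, sgn -1
B: Δ = 2!·8!·2!/13! = 1/38610; Racah Σ t=0..0: t=0:+1/2880 = 1/2880; ⇒ 3j(5 2 5; 0 -2 2)² = 14/429, sgn -1
I_A²/I_B² = (12/715)/(14/429) = 18/35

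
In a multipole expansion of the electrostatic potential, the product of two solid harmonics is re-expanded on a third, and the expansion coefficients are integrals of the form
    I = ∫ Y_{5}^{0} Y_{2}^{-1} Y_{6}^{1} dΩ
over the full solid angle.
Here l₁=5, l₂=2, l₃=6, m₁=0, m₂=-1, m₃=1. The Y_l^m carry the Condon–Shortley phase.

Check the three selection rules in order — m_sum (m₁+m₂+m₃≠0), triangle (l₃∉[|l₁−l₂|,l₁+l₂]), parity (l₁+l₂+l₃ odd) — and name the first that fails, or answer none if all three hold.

Σmᵢ = 0  ✓
l₃∈[|l₁−l₂|,l₁+l₂]=[3,7], have l₃=6  ✓
Σlᵢ = 13 ⇒ odd  ✗

parity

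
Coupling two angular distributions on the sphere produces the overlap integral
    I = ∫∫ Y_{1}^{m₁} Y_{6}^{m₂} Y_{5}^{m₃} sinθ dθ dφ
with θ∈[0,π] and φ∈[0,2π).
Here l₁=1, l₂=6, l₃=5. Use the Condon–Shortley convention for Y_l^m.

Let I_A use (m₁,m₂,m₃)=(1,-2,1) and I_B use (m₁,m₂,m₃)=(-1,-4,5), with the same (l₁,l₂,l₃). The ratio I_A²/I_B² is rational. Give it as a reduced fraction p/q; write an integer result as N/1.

28/1

Shared (l₁,l₂,l₃)=(1,6,5): N and (l;000)² cancel in I_A²/I_B².
A: Δ = 2!·0!·10!/13! = 1/858; Racah Σ t=0..0: t=0:+1/34560 = 1/34560; ⇒ 3j(1 6 5; 1 -2 1)² = 14/429, sgn +1
B: Δ = 2!·0!·10!/13! = 1/858; Racah Σ t=2..2: t=2:+1/7257600 = 1/7257600; ⇒ 3j(1 6 5; -1 -4 5)² = 1/858, sgn +1
I_A²/I_B² = (14/429)/(1/858) = 28/1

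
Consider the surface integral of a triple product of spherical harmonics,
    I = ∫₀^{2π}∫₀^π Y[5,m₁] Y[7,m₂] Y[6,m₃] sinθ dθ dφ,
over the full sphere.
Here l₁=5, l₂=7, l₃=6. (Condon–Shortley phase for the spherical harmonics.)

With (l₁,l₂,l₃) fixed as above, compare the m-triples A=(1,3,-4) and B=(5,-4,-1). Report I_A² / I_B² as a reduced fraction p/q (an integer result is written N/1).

845/7546

l's match ⇒ only the (l;m) 3-j factors differ between A and B.
A: triangle coeff Δ(5,7,6) = 1/174594420; Σ_t [2,4]: t=2:+1/7741440 t=3:−1/1088640 t=4:+1/1658880 = -13/69672960; (3j)²=325/149226 [(5 7 6; 1 3 -4)], sign=-1
B: triangle coeff Δ(5,7,6) = 1/174594420; Σ_t [0,0]: t=0:+1/12441600 = 1/12441600; (3j)²=245/12597 [(5 7 6; 5 -4 -1)], sign=-1
I_A²/I_B² = (325/149226)/(245/12597) = 845/7546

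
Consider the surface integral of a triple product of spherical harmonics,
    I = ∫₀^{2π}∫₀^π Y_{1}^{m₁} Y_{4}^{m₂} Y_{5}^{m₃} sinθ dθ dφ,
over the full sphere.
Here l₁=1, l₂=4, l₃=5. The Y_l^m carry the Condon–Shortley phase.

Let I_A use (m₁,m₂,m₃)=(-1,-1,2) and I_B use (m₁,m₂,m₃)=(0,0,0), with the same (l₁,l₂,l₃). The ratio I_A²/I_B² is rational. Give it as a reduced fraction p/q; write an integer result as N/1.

Shared (l₁,l₂,l₃)=(1,4,5): N and (l;000)² cancel in I_A²/I_B².
A: Δ = 0!·2!·8!/11! = 1/495; Racah Σ t=0..0: t=0:+1/1440 = 1/1440; ⇒ 3j(1 4 5; -1 -1 2)² = 7/165, sgn -1
B: Δ = 0!·2!·8!/11! = 1/495; Racah Σ t=0..0: t=0:+1/576 = 1/576; ⇒ 3j(1 4 5; 0 0 0)² = 5/99, sgn -1
I_A²/I_B² = (7/165)/(5/99) = 21/25

21/25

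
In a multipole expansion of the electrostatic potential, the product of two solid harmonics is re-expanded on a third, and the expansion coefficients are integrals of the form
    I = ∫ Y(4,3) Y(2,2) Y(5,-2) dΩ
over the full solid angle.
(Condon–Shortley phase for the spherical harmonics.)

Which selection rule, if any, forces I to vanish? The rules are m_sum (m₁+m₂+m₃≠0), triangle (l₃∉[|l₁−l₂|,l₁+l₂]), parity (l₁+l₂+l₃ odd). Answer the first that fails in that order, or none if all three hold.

azimuthal sum: 3 + 2 − 2 = 3  ✗
2 ≤ 5 ≤ 6 (triangle on l)
L = 4 + 2 + 5 = 11 (odd)

m_sum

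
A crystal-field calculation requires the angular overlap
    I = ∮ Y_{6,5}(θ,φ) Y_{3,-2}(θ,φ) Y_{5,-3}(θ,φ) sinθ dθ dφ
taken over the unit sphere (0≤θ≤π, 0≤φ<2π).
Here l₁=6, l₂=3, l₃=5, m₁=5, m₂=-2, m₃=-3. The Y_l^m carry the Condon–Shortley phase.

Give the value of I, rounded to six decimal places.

Rules hold: Σm=0, L=14 even, 3≤5≤9.
N = 13·7·11 = 1001
Δ = 4!·8!·2!/15! = 1/675675
Racah Σ t=1..3: t=1:−1/8640 t=2:+1/2304 t=3:−1/8640 = 7/34560
⇒ 3j(6 3 5; 0 0 0)² = 7/429, sgn -1
Racah Σ t=0..1: t=0:+1/120960 t=1:−1/483840 = 1/161280
⇒ 3j(6 3 5; 5 -2 -3)² = 2/91, sgn +1
4πI² = N·(3j₀)²·(3jₘ)² = 14/39
I = -1·√(0.358974/4π) = -0.16901560

-0.169016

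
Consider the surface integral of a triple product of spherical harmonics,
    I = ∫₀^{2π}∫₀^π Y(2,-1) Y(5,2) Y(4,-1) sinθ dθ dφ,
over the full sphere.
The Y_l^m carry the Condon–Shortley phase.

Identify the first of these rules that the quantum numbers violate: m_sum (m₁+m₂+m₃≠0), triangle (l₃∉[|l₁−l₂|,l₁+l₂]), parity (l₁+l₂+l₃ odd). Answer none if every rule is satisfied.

m₁+m₂+m₃ = -1 + 2 − 1 = 0  ✓
triangle: |2−5|=3 ≤ l₃=4 ≤ 2+5=7  ✓
parity: l₁+l₂+l₃ = 11 is odd  ✗

parity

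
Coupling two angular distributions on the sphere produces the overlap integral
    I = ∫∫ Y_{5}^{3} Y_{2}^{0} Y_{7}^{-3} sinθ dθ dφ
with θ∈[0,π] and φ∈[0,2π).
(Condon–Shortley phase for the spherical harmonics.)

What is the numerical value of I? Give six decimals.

Rules hold: Σm=0, L=14 even, 3≤7≤7.
N = 11·5·15 = 825
Δ = 0!·10!·4!/15! = 1/15015
Racah Σ t=0..0: t=0:+1/57600 = 1/57600
⇒ 3j(5 2 7; 0 0 0)² = 21/715, sgn -1
Racah Σ t=0..0: t=0:+1/322560 = 1/322560
⇒ 3j(5 2 7; 3 0 -3)² = 18/1001, sgn +1
4πI² = N·(3j₀)²·(3jₘ)² = 810/1859
I = -1·√(0.435718/4π) = -0.18620781

-0.186208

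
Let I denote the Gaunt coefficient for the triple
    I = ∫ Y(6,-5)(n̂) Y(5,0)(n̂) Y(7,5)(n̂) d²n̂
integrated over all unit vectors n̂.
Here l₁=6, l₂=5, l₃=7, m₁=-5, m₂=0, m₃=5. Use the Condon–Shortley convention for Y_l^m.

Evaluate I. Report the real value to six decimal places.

0.038107

Rules hold: Σm=0, L=18 even, 1≤7≤11.
N = 13·11·15 = 2145
Δ = 4!·8!·6!/19! = 1/174594420
Racah Σ t=0..4: t=0:+1/4147200 t=1:−1/207360 t=2:+1/82944 t=3:−1/207360 t=4:+1/4147200 = 1/345600
⇒ 3j(6 5 7; 0 0 0)² = 420/46189, sgn -1
Racah Σ t=3..4: t=3:−1/11612160 t=4:+1/14515200 = -1/58060800
⇒ 3j(6 5 7; -5 0 5)² = 55/58786, sgn -1
4πI² = N·(3j₀)²·(3jₘ)² = 24750/1356277
I = +1·√(0.0182485/4π) = 0.03810733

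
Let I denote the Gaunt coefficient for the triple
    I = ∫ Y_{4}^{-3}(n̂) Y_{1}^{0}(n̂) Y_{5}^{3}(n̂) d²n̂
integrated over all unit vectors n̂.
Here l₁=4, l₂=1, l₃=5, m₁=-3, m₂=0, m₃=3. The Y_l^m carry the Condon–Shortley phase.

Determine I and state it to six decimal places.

-0.196426

Checks pass: Σm=0; 10 even; l₃=5∈[3,5].
(2·4+1)(2·1+1)(2·5+1) = 297
Δ: 0! 8! 2! / 11! → 1/495
sum: t=0:+1/576 = 1/576
3j²(4 1 5; 0 0 0) = Δ·Π!·Σ² = 5/99  (sign -1)
sum: t=0:+1/5040 = 1/5040
3j²(4 1 5; -3 0 3) = Δ·Π!·Σ² = 16/495  (sign +1)
combine: 4πI² = 297·5/99·16/495 = 16/33
take √, sign -1: I = -0.19642560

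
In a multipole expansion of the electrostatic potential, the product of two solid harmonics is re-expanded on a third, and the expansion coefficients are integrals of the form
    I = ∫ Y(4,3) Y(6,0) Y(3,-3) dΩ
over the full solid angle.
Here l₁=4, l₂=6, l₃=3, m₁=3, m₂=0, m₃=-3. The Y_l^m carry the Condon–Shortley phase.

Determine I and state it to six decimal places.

Σlᵢ=13 odd — θ-integrand is odd under cosθ→−cosθ; I=0

0.000000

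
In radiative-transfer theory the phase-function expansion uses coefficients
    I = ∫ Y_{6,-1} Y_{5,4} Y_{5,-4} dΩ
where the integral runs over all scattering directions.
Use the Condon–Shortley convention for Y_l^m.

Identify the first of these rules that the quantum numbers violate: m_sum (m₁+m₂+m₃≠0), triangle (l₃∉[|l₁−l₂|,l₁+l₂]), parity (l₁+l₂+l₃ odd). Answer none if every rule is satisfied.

m_sum

m₁+m₂+m₃ = -1 + 4 − 4 = -1  ✗
triangle: |6−5|=1 ≤ l₃=5 ≤ 6+5=11
parity: l₁+l₂+l₃ = 16 is even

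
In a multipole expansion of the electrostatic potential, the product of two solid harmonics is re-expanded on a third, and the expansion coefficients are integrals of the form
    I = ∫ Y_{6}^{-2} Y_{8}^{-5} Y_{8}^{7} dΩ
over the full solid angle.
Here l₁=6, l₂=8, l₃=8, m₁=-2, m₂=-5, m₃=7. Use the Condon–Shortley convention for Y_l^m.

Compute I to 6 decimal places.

Checks pass: Σm=0; 22 even; l₃=8∈[2,14].
(2·6+1)(2·8+1)(2·8+1) = 3757
Δ: 6! 6! 10! / 23! → 1/13742520792
sum: t=0:+1/41803776000 t=1:−1/435456000 t=2:+1/39813120 t=3:−1/18662400 t=4:+1/39813120 t=5:−1/435456000 t=6:+1/41803776000 = -11/1393459200
3j²(6 8 8; 0 0 0) = Δ·Π!·Σ² = 600/96577  (sign -1)
sum: t=2:+1/12541132800 t=3:−1/15676416000 = 1/62705664000
3j²(6 8 8; -2 -5 7) = Δ·Π!·Σ² = 13/14858  (sign -1)
combine: 4πI² = 3757·600/96577·13/14858 = 3900/190969
take √, sign +1: I = 0.04031308

0.040313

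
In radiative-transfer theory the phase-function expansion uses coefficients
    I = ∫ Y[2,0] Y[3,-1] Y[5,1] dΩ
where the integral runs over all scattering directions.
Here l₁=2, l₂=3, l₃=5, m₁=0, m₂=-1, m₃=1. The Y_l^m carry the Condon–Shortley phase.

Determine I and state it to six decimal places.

m-sum 0 ✓  L=10 even ✓  1≤5≤5 ✓
Π(2lᵢ+1) = 5×7×11 = 385
triangle coeff Δ(2,3,5) = 1/2310
Σ_t [0,0]: t=0:+1/144 = 1/144
(3j)²=10/231 [(2 3 5; 0 0 0)], sign=-1
Σ_t [0,0]: t=0:+1/192 = 1/192
(3j)²=3/77 [(2 3 5; 0 -1 1)], sign=+1
⇒ 4πI² = 50/77
I = (-1)√(50/77/(4π)) = -0.22731846

-0.227318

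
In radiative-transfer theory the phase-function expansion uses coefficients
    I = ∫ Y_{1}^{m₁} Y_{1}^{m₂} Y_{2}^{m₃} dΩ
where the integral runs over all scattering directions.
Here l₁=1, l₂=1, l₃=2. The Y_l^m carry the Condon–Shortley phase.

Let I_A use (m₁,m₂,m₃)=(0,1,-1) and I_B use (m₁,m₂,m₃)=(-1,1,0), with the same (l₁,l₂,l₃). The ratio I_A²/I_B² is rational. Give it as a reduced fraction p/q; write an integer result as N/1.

3/1

Same 1,1,2: normalisation and zero-m 3j drop out of the ratio.
A: Δ: 0! 2! 2! / 5! → 1/30; sum: t=0:+1/2 = 1/2; 3j²(1 1 2; 0 1 -1) = Δ·Π!·Σ² = 1/10  (sign -1)
B: Δ: 0! 2! 2! / 5! → 1/30; sum: t=0:+1/4 = 1/4; 3j²(1 1 2; -1 1 0) = Δ·Π!·Σ² = 1/30  (sign +1)
I_A²/I_B² = (1/10)/(1/30) = 3/1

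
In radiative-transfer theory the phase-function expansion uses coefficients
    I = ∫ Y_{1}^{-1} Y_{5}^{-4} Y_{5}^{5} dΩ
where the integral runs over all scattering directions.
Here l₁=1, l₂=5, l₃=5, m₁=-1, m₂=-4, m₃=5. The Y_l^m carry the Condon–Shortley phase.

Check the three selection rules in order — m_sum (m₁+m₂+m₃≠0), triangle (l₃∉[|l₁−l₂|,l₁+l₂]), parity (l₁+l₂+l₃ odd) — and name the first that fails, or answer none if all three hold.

azimuthal sum: -1 − 4 + 5 = 0  ✓
4 ≤ 5 ≤ 6 (triangle on l)  ✓
L = 1 + 5 + 5 = 11 (odd)  ✗

parity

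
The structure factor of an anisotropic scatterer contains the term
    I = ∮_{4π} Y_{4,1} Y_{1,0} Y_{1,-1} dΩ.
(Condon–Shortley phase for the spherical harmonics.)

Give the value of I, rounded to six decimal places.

0.000000

|4−1|≤1≤4+1 violated ⇒ I = 0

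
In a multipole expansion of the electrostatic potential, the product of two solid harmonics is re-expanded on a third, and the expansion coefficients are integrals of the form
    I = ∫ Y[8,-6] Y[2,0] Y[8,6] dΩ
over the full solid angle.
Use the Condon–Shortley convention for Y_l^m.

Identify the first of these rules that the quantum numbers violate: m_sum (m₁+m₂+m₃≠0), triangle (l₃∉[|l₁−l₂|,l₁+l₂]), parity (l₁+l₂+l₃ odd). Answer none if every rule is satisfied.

Σmᵢ = 0  ✓
l₃∈[|l₁−l₂|,l₁+l₂]=[6,10], have l₃=8  ✓
Σlᵢ = 18 ⇒ even  ✓

none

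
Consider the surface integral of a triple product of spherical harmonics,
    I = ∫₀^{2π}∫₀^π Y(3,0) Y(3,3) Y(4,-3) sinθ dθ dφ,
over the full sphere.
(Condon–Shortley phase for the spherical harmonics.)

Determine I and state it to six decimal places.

0.203551

m-sum 0 ✓  L=10 even ✓  0≤4≤6 ✓
Π(2lᵢ+1) = 7×7×9 = 441
triangle coeff Δ(3,3,4) = 1/34650
Σ_t [0,2]: t=0:+1/72 t=1:−1/16 t=2:+1/72 = -5/144
(3j)²=2/77 [(3 3 4; 0 0 0)], sign=-1
Σ_t [2,2]: t=2:+1/288 = 1/288
(3j)²=1/22 [(3 3 4; 0 3 -3)], sign=-1
⇒ 4πI² = 63/121
I = (+1)√(63/121/(4π)) = 0.20355073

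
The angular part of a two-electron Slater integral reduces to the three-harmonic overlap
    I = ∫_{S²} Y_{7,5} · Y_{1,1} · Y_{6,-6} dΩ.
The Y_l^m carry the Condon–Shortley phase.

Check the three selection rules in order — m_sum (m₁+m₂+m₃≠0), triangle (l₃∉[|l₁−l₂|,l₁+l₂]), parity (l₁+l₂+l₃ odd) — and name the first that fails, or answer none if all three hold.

none

azimuthal sum: 5 + 1 − 6 = 0  ✓
6 ≤ 6 ≤ 8 (triangle on l)  ✓
L = 7 + 1 + 6 = 14 (even)  ✓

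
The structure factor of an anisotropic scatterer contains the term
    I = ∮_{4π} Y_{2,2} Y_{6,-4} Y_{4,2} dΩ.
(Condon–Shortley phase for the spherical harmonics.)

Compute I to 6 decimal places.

0.230476

Checks pass: Σm=0; 12 even; l₃=4∈[4,8].
(2·2+1)(2·6+1)(2·4+1) = 585
Δ: 4! 0! 8! / 13! → 1/6435
sum: t=2:+1/2304 = 1/2304
3j²(2 6 4; 0 0 0) = Δ·Π!·Σ² = 5/143  (sign +1)
sum: t=0:+1/34560 = 1/34560
3j²(2 6 4; 2 -4 2) = Δ·Π!·Σ² = 14/429  (sign +1)
combine: 4πI² = 585·5/143·14/429 = 1050/1573
take √, sign +1: I = 0.23047581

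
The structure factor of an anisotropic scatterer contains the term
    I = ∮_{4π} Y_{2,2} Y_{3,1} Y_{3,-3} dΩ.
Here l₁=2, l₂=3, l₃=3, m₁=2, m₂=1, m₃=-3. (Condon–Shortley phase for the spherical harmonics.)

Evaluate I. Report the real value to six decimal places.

Rules hold: Σm=0, L=8 even, 1≤3≤5.
N = 5·7·7 = 245
Δ = 2!·2!·4!/9! = 1/3780
Racah Σ t=0..2: t=0:+1/24 t=1:−1/4 t=2:+1/24 = -1/6
⇒ 3j(2 3 3; 0 0 0)² = 4/105, sgn +1
Racah Σ t=0..0: t=0:+1/96 = 1/96
⇒ 3j(2 3 3; 2 1 -3)² = 1/42, sgn +1
4πI² = N·(3j₀)²·(3jₘ)² = 2/9
I = +1·√(0.222222/4π) = 0.13298076

0.132981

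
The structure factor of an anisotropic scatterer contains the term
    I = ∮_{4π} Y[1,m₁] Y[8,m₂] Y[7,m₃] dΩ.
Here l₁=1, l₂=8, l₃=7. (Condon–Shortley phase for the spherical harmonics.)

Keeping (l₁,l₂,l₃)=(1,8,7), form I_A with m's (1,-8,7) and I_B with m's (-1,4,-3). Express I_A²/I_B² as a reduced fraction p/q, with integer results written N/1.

20/11

Shared (l₁,l₂,l₃)=(1,8,7): N and (l;000)² cancel in I_A²/I_B².
A: Δ = 2!·0!·14!/17! = 1/2040; Racah Σ t=0..0: t=0:+1/174356582400 = 1/174356582400; ⇒ 3j(1 8 7; 1 -8 7)² = 1/17, sgn +1
B: Δ = 2!·0!·14!/17! = 1/2040; Racah Σ t=2..2: t=2:+1/174182400 = 1/174182400; ⇒ 3j(1 8 7; -1 4 -3)² = 11/340, sgn +1
I_A²/I_B² = (1/17)/(11/340) = 20/11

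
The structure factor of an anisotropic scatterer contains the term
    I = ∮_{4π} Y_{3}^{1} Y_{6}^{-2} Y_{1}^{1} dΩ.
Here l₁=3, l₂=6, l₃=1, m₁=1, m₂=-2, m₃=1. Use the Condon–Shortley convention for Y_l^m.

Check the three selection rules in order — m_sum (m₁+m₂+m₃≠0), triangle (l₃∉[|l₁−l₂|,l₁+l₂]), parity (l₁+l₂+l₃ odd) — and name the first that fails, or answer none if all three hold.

triangle

Σmᵢ = 0  ✓
l₃∈[|l₁−l₂|,l₁+l₂]=[3,9], have l₃=1  ✗
Σlᵢ = 10 ⇒ even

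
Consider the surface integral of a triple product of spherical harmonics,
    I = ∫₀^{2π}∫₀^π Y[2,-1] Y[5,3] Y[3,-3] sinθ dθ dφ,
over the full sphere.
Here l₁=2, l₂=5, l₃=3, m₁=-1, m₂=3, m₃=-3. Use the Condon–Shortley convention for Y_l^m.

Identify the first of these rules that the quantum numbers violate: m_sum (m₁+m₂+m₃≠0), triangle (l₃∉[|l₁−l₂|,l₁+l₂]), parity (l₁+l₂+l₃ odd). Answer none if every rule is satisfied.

m_sum

Σmᵢ = -1  ✗
l₃∈[|l₁−l₂|,l₁+l₂]=[3,7], have l₃=3
Σlᵢ = 10 ⇒ even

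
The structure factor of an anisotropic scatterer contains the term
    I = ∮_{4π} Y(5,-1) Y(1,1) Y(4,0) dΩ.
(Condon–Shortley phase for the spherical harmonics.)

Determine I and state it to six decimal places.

-0.190188

m-sum 0 ✓  L=10 even ✓  4≤4≤6 ✓
Π(2lᵢ+1) = 11×3×9 = 297
triangle coeff Δ(5,1,4) = 1/495
Σ_t [1,1]: t=1:−1/576 = -1/576
(3j)²=5/99 [(5 1 4; 0 0 0)], sign=-1
Σ_t [2,2]: t=2:+1/1152 = 1/1152
(3j)²=1/33 [(5 1 4; -1 1 0)], sign=+1
⇒ 4πI² = 5/11
I = (-1)√(5/11/(4π)) = -0.19018827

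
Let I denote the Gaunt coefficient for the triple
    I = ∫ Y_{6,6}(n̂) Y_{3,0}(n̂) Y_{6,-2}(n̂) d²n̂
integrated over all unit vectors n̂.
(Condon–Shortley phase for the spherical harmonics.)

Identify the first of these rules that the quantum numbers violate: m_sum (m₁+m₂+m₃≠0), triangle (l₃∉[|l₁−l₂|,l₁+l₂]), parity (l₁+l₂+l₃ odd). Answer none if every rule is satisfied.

Σmᵢ = 4  ✗
l₃∈[|l₁−l₂|,l₁+l₂]=[3,9], have l₃=6
Σlᵢ = 15 ⇒ odd

m_sum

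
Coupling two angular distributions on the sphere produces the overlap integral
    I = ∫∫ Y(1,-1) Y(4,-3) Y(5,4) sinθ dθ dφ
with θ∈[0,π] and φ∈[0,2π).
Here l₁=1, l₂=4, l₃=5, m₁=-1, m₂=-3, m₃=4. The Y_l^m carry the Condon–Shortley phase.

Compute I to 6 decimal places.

0.294638

Rules hold: Σm=0, L=10 even, 3≤5≤5.
N = 3·9·11 = 297
Δ = 0!·2!·8!/11! = 1/495
Racah Σ t=0..0: t=0:+1/576 = 1/576
⇒ 3j(1 4 5; 0 0 0)² = 5/99, sgn -1
Racah Σ t=0..0: t=0:+1/10080 = 1/10080
⇒ 3j(1 4 5; -1 -3 4)² = 4/55, sgn -1
4πI² = N·(3j₀)²·(3jₘ)² = 12/11
I = +1·√(1.09091/4π) = 0.29463840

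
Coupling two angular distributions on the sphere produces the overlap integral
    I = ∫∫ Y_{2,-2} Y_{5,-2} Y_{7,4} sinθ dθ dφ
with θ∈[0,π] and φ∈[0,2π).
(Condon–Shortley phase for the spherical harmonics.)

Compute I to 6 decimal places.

Rules hold: Σm=0, L=14 even, 3≤7≤7.
N = 5·11·15 = 825
Δ = 0!·4!·10!/15! = 1/15015
Racah Σ t=0..0: t=0:+1/57600 = 1/57600
⇒ 3j(2 5 7; 0 0 0)² = 21/715, sgn -1
Racah Σ t=0..0: t=0:+1/725760 = 1/725760
⇒ 3j(2 5 7; -2 -2 4)² = 2/91, sgn -1
4πI² = N·(3j₀)²·(3jₘ)² = 90/169
I = +1·√(0.532544/4π) = 0.20586047

0.205860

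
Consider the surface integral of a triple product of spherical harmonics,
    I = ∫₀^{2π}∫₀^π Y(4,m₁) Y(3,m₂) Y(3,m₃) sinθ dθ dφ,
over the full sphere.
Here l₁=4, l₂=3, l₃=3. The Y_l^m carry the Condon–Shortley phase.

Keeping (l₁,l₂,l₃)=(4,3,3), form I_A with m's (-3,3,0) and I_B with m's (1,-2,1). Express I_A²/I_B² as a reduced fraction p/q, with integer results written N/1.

Shared (l₁,l₂,l₃)=(4,3,3): N and (l;000)² cancel in I_A²/I_B².
A: Δ = 4!·4!·2!/11! = 1/34650; Racah Σ t=4..4: t=4:+1/288 = 1/288; ⇒ 3j(4 3 3; -3 3 0)² = 1/22, sgn -1
B: Δ = 4!·4!·2!/11! = 1/34650; Racah Σ t=0..1: t=0:+1/144 t=1:−1/48 = -1/72; ⇒ 3j(4 3 3; 1 -2 1)² = 16/693, sgn -1
I_A²/I_B² = (1/22)/(16/693) = 63/32

63/32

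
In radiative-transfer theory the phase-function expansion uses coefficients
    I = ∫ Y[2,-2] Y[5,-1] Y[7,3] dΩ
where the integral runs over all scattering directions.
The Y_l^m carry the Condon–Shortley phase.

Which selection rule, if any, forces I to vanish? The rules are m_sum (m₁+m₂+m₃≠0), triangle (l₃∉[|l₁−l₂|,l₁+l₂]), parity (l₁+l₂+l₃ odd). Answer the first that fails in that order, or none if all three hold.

azimuthal sum: -2 − 1 + 3 = 0  ✓
3 ≤ 7 ≤ 7 (triangle on l)  ✓
L = 2 + 5 + 7 = 14 (even)  ✓

none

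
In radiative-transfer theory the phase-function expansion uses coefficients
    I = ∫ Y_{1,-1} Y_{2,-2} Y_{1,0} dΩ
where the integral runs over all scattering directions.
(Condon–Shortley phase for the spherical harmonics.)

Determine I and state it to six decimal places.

0.000000

Σmᵢ = -3 ≠ 0, so the φ-integral vanishes; I = 0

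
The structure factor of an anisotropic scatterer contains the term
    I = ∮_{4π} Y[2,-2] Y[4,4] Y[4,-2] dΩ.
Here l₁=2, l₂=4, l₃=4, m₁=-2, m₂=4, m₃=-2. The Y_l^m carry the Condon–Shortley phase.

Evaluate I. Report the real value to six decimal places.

-0.106180

Rules hold: Σm=0, L=10 even, 2≤4≤6.
N = 5·9·9 = 405
Δ = 2!·2!·6!/11! = 1/13860
Racah Σ t=0..2: t=0:+1/192 t=1:−1/36 t=2:+1/192 = -5/288
⇒ 3j(2 4 4; 0 0 0)² = 20/693, sgn -1
Racah Σ t=2..2: t=2:+1/2880 = 1/2880
⇒ 3j(2 4 4; -2 4 -2)² = 2/165, sgn +1
4πI² = N·(3j₀)²·(3jₘ)² = 120/847
I = -1·√(0.141677/4π) = -0.10618031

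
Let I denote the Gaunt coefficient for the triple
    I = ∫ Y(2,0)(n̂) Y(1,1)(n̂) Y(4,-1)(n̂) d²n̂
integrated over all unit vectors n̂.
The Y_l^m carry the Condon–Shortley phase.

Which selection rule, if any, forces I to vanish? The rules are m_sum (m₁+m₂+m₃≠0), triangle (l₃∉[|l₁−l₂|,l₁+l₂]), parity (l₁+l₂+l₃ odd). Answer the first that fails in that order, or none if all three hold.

Σmᵢ = 0  ✓
l₃∈[|l₁−l₂|,l₁+l₂]=[1,3], have l₃=4  ✗
Σlᵢ = 7 ⇒ odd

triangle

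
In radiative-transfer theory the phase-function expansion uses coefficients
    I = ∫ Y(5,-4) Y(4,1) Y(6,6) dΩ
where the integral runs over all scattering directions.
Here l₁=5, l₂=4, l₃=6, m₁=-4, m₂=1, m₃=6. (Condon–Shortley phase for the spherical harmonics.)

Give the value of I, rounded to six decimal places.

-4 + 1 + 6 = 3 ≠ 0: azimuthal integral kills it; I = 0

0.000000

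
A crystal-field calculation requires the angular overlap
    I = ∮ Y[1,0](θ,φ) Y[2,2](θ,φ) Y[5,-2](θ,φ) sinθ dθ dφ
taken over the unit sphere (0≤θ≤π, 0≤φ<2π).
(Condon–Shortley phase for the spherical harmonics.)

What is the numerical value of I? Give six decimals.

|1−2|≤5≤1+2 violated ⇒ I = 0

0.000000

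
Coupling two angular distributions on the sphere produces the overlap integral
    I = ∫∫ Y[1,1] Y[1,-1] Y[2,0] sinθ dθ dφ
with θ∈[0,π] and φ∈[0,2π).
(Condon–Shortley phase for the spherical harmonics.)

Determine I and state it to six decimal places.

0.126157

Checks pass: Σm=0; 4 even; l₃=2∈[0,2].
(2·1+1)(2·1+1)(2·2+1) = 45
Δ: 0! 2! 2! / 5! → 1/30
sum: t=0:+1/1 = 1/1
3j²(1 1 2; 0 0 0) = Δ·Π!·Σ² = 2/15  (sign +1)
sum: t=0:+1/4 = 1/4
3j²(1 1 2; 1 -1 0) = Δ·Π!·Σ² = 1/30  (sign +1)
combine: 4πI² = 45·2/15·1/30 = 1/5
take √, sign +1: I = 0.12615663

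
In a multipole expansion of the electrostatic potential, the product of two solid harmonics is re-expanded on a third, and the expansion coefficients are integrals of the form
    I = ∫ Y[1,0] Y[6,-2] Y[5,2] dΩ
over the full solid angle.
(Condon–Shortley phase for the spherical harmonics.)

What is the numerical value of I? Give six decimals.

0.231133

m-sum 0 ✓  L=12 even ✓  5≤5≤7 ✓
Π(2lᵢ+1) = 3×13×11 = 429
triangle coeff Δ(1,6,5) = 1/858
Σ_t [1,1]: t=1:−1/14400 = -1/14400
(3j)²=6/143 [(1 6 5; 0 0 0)], sign=+1
Σ_t [1,1]: t=1:−1/30240 = -1/30240
(3j)²=16/429 [(1 6 5; 0 -2 2)], sign=+1
⇒ 4πI² = 96/143
I = (+1)√(96/143/(4π)) = 0.23113338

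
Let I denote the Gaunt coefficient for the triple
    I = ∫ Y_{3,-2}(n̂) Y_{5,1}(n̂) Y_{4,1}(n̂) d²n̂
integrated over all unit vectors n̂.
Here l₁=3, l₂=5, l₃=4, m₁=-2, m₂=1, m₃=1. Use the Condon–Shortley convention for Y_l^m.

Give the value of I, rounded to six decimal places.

Checks pass: Σm=0; 12 even; l₃=4∈[2,8].
(2·3+1)(2·5+1)(2·4+1) = 693
Δ: 4! 2! 6! / 13! → 1/180180
sum: t=1:−1/576 t=2:+1/144 t=3:−1/576 = 1/288
3j²(3 5 4; 0 0 0) = Δ·Π!·Σ² = 20/1001  (sign +1)
sum: t=3:−1/432 t=4:+1/1152 = -5/3456
3j²(3 5 4; -2 1 1) = Δ·Π!·Σ² = 625/36036  (sign +1)
combine: 4πI² = 693·20/1001·625/36036 = 3125/13013
take √, sign +1: I = 0.13823925

0.138239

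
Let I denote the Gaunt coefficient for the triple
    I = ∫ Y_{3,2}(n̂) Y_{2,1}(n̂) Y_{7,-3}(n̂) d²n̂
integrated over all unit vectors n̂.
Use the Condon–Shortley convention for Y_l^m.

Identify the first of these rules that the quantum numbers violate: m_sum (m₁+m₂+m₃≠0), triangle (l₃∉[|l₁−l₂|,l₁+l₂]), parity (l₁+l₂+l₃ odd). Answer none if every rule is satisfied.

azimuthal sum: 2 + 1 − 3 = 0  ✓
1 ≤ 7 ≤ 5 (triangle on l)  ✗
L = 3 + 2 + 7 = 12 (even)

triangle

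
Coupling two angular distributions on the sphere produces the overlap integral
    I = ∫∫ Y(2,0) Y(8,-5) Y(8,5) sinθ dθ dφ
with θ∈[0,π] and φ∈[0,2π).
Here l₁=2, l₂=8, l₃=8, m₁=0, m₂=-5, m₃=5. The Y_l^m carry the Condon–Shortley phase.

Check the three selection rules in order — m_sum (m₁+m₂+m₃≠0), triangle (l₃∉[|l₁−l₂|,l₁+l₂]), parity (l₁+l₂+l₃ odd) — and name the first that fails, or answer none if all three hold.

none

Σmᵢ = 0  ✓
l₃∈[|l₁−l₂|,l₁+l₂]=[6,10], have l₃=8  ✓
Σlᵢ = 18 ⇒ even  ✓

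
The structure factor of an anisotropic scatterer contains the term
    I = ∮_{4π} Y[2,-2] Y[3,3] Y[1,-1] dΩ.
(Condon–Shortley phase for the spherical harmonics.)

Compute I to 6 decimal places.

-0.319865

Checks pass: Σm=0; 6 even; l₃=1∈[1,5].
(2·2+1)(2·3+1)(2·1+1) = 105
Δ: 4! 0! 2! / 7! → 1/105
sum: t=2:+1/4 = 1/4
3j²(2 3 1; 0 0 0) = Δ·Π!·Σ² = 3/35  (sign -1)
sum: t=4:+1/48 = 1/48
3j²(2 3 1; -2 3 -1) = Δ·Π!·Σ² = 1/7  (sign +1)
combine: 4πI² = 105·3/35·1/7 = 9/7
take √, sign -1: I = -0.31986543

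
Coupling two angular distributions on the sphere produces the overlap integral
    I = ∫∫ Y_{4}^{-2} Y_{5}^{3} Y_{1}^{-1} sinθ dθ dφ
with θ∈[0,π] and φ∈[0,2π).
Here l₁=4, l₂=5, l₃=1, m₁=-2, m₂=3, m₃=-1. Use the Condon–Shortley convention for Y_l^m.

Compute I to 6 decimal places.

-0.259847

m-sum 0 ✓  L=10 even ✓  1≤1≤9 ✓
Π(2lᵢ+1) = 9×11×3 = 297
triangle coeff Δ(4,5,1) = 1/495
Σ_t [4,4]: t=4:+1/576 = 1/576
(3j)²=5/99 [(4 5 1; 0 0 0)], sign=-1
Σ_t [6,6]: t=6:+1/2880 = 1/2880
(3j)²=28/495 [(4 5 1; -2 3 -1)], sign=+1
⇒ 4πI² = 28/33
I = (-1)√(28/33/(4π)) = -0.25984664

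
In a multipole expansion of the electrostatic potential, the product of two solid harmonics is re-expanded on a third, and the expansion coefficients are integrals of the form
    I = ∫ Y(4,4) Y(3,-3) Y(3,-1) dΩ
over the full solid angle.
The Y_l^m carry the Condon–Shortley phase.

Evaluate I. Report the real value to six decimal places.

-0.166198

Checks pass: Σm=0; 10 even; l₃=3∈[1,7].
(2·4+1)(2·3+1)(2·3+1) = 441
Δ: 4! 4! 2! / 11! → 1/34650
sum: t=1:−1/72 t=2:+1/16 t=3:−1/72 = 5/144
3j²(4 3 3; 0 0 0) = Δ·Π!·Σ² = 2/77  (sign -1)
sum: t=0:+1/1152 = 1/1152
3j²(4 3 3; 4 -3 -1) = Δ·Π!·Σ² = 1/33  (sign +1)
combine: 4πI² = 441·2/77·1/33 = 42/121
take √, sign -1: I = -0.16619847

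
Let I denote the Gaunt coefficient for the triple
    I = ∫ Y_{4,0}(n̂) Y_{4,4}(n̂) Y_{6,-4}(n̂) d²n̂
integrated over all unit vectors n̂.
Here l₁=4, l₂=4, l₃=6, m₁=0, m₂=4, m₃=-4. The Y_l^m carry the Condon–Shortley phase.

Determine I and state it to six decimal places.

Rules hold: Σm=0, L=14 even, 0≤6≤8.
N = 9·9·13 = 1053
Δ = 2!·6!·6!/15! = 1/1261260
Racah Σ t=0..2: t=0:+1/4608 t=1:−1/1296 t=2:+1/4608 = -7/20736
⇒ 3j(4 4 6; 0 0 0)² = 20/1287, sgn -1
Racah Σ t=2..2: t=2:+1/69120 = 1/69120
⇒ 3j(4 4 6; 0 4 -4)² = 4/143, sgn +1
4πI² = N·(3j₀)²·(3jₘ)² = 720/1573
I = -1·√(0.457724/4π) = -0.19085211

-0.190852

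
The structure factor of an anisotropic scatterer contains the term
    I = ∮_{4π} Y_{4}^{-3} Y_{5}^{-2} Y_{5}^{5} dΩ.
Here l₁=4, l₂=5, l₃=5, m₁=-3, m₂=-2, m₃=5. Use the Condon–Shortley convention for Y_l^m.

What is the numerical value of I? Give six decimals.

0.140629

Checks pass: Σm=0; 14 even; l₃=5∈[1,9].
(2·4+1)(2·5+1)(2·5+1) = 1089
Δ: 4! 4! 6! / 15! → 1/3153150
sum: t=0:+1/69120 t=1:−1/1728 t=2:+1/576 t=3:−1/1728 t=4:+1/69120 = 7/11520
3j²(4 5 5; 0 0 0) = Δ·Π!·Σ² = 2/143  (sign -1)
sum: t=3:−1/103680 = -1/103680
3j²(4 5 5; -3 -2 5) = Δ·Π!·Σ² = 7/429  (sign -1)
combine: 4πI² = 1089·2/143·7/429 = 42/169
take √, sign +1: I = 0.14062948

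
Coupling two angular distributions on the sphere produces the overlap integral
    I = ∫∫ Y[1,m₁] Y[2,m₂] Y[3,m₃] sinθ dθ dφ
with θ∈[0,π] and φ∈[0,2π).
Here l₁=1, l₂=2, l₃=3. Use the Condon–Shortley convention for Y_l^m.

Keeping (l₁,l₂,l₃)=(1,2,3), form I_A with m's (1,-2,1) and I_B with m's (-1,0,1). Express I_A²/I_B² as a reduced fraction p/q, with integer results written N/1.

1/6

Same 1,2,3: normalisation and zero-m 3j drop out of the ratio.
A: Δ: 0! 2! 4! / 7! → 1/105; sum: t=0:+1/48 = 1/48; 3j²(1 2 3; 1 -2 1) = Δ·Π!·Σ² = 1/105  (sign +1)
B: Δ: 0! 2! 4! / 7! → 1/105; sum: t=0:+1/8 = 1/8; 3j²(1 2 3; -1 0 1) = Δ·Π!·Σ² = 2/35  (sign +1)
I_A²/I_B² = (1/105)/(2/35) = 1/6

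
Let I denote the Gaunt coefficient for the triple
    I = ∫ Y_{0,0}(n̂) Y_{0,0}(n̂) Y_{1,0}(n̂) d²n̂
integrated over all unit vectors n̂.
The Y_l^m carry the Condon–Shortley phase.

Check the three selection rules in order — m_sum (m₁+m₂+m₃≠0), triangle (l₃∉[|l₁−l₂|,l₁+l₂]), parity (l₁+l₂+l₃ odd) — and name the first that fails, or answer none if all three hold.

triangle

azimuthal sum: 0 + 0 + 0 = 0  ✓
0 ≤ 1 ≤ 0 (triangle on l)  ✗
L = 0 + 0 + 1 = 1 (odd)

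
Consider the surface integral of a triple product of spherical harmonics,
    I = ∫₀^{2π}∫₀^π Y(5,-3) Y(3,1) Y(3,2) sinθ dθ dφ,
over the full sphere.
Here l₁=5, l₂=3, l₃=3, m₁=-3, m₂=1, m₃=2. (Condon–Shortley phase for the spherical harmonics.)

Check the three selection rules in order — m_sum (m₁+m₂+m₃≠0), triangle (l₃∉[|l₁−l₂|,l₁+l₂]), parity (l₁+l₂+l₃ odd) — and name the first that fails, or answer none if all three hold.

m₁+m₂+m₃ = -3 + 1 + 2 = 0  ✓
triangle: |5−3|=2 ≤ l₃=3 ≤ 5+3=8  ✓
parity: l₁+l₂+l₃ = 11 is odd  ✗

parity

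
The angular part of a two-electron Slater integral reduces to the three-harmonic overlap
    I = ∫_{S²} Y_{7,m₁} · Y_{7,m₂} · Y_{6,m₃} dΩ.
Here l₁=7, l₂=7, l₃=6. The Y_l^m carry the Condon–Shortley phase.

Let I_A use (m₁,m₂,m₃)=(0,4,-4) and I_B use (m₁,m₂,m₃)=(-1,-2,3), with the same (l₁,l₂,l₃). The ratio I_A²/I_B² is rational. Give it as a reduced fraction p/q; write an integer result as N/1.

66/875

Shared (l₁,l₂,l₃)=(7,7,6): N and (l;000)² cancel in I_A²/I_B².
A: Δ = 8!·6!·6!/21! = 1/2444321880; Racah Σ t=5..7: t=5:−1/24883200 t=6:+1/20736000 t=7:−1/174182400 = 1/435456000; ⇒ 3j(7 7 6; 0 4 -4)² = 2/20995, sgn +1
B: Δ = 8!·6!·6!/21! = 1/2444321880; Racah Σ t=2..5: t=2:+1/37324800 t=3:−1/4147200 t=4:+1/3317760 t=5:−1/18662400 = 1/29859840; ⇒ 3j(7 7 6; -1 -2 3)² = 175/138567, sgn -1
I_A²/I_B² = (2/20995)/(175/138567) = 66/875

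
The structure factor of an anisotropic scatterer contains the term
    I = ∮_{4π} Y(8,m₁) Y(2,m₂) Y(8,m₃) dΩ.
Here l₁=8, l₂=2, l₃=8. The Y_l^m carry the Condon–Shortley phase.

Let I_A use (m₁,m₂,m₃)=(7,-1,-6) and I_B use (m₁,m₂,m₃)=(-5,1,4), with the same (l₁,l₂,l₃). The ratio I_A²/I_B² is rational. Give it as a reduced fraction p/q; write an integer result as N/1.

Same 8,2,8: normalisation and zero-m 3j drop out of the ratio.
A: Δ: 2! 14! 2! / 19! → 1/348840; sum: t=0:+1/12454041600 t=1:−1/174356582400 = 1/13412044800; 3j²(8 2 8; 7 -1 -6) = Δ·Π!·Σ² = 169/7752  (sign +1)
B: Δ: 2! 14! 2! / 19! → 1/348840; sum: t=1:−1/1916006400 t=2:+1/479001600 = 1/638668800; 3j²(8 2 8; -5 1 4) = Δ·Π!·Σ² = 117/6460  (sign +1)
I_A²/I_B² = (169/7752)/(117/6460) = 65/54

65/54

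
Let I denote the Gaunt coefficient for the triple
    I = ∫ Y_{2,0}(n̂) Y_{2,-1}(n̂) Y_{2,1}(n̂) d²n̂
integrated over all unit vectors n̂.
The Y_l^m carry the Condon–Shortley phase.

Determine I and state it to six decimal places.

Rules hold: Σm=0, L=6 even, 0≤2≤4.
N = 5·5·5 = 125
Δ = 2!·2!·2!/7! = 1/630
Racah Σ t=0..2: t=0:+1/8 t=1:−1/1 t=2:+1/8 = -3/4
⇒ 3j(2 2 2; 0 0 0)² = 2/35, sgn -1
Racah Σ t=0..1: t=0:+1/4 t=1:−1/2 = -1/4
⇒ 3j(2 2 2; 0 -1 1)² = 1/70, sgn +1
4πI² = N·(3j₀)²·(3jₘ)² = 5/49
I = -1·√(0.102041/4π) = -0.09011188

-0.090112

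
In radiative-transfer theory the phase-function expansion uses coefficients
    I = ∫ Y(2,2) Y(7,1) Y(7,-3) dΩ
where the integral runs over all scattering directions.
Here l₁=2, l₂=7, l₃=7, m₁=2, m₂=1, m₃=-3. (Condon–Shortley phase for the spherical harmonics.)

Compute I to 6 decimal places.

0.181642

m-sum 0 ✓  L=16 even ✓  5≤7≤9 ✓
Π(2lᵢ+1) = 5×15×15 = 1125
triangle coeff Δ(2,7,7) = 1/185640
Σ_t [0,2]: t=0:+1/2419200 t=1:−1/518400 t=2:+1/2419200 = -1/907200
(3j)²=56/3315 [(2 7 7; 0 0 0)], sign=+1
Σ_t [0,0]: t=0:+1/3870720 = 1/3870720
(3j)²=135/6188 [(2 7 7; 2 1 -3)], sign=+1
⇒ 4πI² = 20250/48841
I = (+1)√(20250/48841/(4π)) = 0.18164160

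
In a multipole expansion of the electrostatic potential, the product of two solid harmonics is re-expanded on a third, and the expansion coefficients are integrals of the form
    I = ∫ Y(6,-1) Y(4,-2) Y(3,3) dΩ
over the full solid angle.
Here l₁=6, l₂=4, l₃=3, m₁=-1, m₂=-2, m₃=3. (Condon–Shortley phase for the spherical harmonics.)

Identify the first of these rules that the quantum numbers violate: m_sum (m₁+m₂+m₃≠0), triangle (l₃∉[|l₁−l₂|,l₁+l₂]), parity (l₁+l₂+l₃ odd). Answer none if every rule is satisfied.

parity

azimuthal sum: -1 − 2 + 3 = 0  ✓
2 ≤ 3 ≤ 10 (triangle on l)  ✓
L = 6 + 4 + 3 = 13 (odd)  ✗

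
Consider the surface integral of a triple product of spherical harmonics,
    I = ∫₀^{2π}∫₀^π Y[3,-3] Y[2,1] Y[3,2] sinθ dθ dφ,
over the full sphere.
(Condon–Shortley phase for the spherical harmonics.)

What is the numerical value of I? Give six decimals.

Rules hold: Σm=0, L=8 even, 1≤3≤5.
N = 7·5·7 = 245
Δ = 2!·4!·2!/9! = 1/3780
Racah Σ t=0..2: t=0:+1/24 t=1:−1/4 t=2:+1/24 = -1/6
⇒ 3j(3 2 3; 0 0 0)² = 4/105, sgn +1
Racah Σ t=2..2: t=2:+1/48 = 1/48
⇒ 3j(3 2 3; -3 1 2)² = 5/84, sgn -1
4πI² = N·(3j₀)²·(3jₘ)² = 5/9
I = -1·√(0.555556/4π) = -0.21026104

-0.210261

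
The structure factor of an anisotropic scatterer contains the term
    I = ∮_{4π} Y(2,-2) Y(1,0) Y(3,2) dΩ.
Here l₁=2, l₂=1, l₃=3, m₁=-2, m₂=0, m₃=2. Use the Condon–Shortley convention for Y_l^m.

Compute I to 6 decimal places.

Rules hold: Σm=0, L=6 even, 1≤3≤3.
N = 5·3·7 = 105
Δ = 0!·4!·2!/7! = 1/105
Racah Σ t=0..0: t=0:+1/4 = 1/4
⇒ 3j(2 1 3; 0 0 0)² = 3/35, sgn -1
Racah Σ t=0..0: t=0:+1/24 = 1/24
⇒ 3j(2 1 3; -2 0 2)² = 1/21, sgn -1
4πI² = N·(3j₀)²·(3jₘ)² = 3/7
I = +1·√(0.428571/4π) = 0.18467439

0.184674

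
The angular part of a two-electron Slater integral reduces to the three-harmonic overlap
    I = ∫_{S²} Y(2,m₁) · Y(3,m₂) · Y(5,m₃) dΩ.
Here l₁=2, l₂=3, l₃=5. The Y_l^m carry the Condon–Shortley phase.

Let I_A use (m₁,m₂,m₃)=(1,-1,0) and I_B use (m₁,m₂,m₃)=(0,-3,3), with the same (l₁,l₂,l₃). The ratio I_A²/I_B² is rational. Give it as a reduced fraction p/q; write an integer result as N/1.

25/14

Shared (l₁,l₂,l₃)=(2,3,5): N and (l;000)² cancel in I_A²/I_B².
A: Δ = 0!·4!·6!/11! = 1/2310; Racah Σ t=0..0: t=0:+1/288 = 1/288; ⇒ 3j(2 3 5; 1 -1 0)² = 5/231, sgn -1
B: Δ = 0!·4!·6!/11! = 1/2310; Racah Σ t=0..0: t=0:+1/2880 = 1/2880; ⇒ 3j(2 3 5; 0 -3 3)² = 2/165, sgn +1
I_A²/I_B² = (5/231)/(2/165) = 25/14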